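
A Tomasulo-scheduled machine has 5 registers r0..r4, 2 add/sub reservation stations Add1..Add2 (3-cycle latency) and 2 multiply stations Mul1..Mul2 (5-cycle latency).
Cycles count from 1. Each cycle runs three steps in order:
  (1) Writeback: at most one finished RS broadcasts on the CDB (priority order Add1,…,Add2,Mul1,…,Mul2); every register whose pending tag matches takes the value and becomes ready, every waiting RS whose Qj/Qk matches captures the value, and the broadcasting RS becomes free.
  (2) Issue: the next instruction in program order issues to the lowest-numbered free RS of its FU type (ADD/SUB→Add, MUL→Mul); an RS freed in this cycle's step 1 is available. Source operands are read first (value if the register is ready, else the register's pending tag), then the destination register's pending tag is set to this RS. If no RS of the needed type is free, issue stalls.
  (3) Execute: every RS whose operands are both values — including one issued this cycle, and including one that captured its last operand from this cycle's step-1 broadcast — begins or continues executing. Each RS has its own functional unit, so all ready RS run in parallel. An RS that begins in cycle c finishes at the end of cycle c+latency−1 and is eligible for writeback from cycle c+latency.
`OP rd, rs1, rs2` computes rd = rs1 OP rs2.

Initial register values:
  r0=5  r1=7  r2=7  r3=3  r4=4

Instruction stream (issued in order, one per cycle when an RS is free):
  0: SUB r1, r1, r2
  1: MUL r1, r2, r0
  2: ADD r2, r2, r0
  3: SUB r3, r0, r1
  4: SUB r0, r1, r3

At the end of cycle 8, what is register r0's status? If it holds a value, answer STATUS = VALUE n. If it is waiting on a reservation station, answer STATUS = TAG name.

STATUS = TAG Add2

  c1: issue SUB r1<-Add1  regs: r0:5,r1:Add1,r2:7,r3:3,r4:4
  c2: issue MUL r1<-Mul1  regs: r0:5,r1:Mul1,r2:7,r3:3,r4:4
  c3: issue ADD r2<-Add2  regs: r0:5,r1:Mul1,r2:Add2,r3:3,r4:4
  c4: CDB Add1=0; issue SUB r3<-Add1  regs: r0:5,r1:Mul1,r2:Add2,r3:Add1,r4:4
  c5: stall  regs: r0:5,r1:Mul1,r2:Add2,r3:Add1,r4:4
  c6: CDB Add2=12; issue SUB r0<-Add2  regs: r0:Add2,r1:Mul1,r2:12,r3:Add1,r4:4
  c7: CDB Mul1=35  regs: r0:Add2,r1:35,r2:12,r3:Add1,r4:4
  c8: -  regs: r0:Add2,r1:35,r2:12,r3:Add1,r4:4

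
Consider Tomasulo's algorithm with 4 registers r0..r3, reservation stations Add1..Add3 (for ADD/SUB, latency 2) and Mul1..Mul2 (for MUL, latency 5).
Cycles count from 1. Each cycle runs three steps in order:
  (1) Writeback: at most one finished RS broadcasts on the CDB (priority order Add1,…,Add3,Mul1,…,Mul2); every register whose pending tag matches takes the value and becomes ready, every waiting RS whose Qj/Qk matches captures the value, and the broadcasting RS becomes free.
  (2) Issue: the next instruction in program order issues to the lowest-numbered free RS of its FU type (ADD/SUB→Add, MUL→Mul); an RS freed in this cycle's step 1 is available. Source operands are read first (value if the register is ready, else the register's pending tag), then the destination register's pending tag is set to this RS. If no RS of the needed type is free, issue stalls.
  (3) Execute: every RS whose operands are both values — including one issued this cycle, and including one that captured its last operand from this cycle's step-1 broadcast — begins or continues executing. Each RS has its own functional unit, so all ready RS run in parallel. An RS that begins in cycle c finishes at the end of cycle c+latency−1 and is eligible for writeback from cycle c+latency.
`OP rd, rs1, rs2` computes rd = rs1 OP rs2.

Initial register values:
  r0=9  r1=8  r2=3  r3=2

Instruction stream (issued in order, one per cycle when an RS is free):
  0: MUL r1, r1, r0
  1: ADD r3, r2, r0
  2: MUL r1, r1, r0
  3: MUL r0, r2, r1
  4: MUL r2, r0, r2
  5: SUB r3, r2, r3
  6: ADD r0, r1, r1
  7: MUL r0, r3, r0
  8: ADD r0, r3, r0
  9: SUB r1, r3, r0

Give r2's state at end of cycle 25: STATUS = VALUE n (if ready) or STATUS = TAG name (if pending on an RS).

STATUS = VALUE 5832

  c1: issue MUL r1<-Mul1  regs: r0:9,r1:Mul1,r2:3,r3:2
  c2: issue ADD r3<-Add1  regs: r0:9,r1:Mul1,r2:3,r3:Add1
  c3: issue MUL r1<-Mul2  regs: r0:9,r1:Mul2,r2:3,r3:Add1
  c4: CDB Add1=12; stall  regs: r0:9,r1:Mul2,r2:3,r3:12
  c5: stall  regs: r0:9,r1:Mul2,r2:3,r3:12
  c6: CDB Mul1=72; issue MUL r0<-Mul1  regs: r0:Mul1,r1:Mul2,r2:3,r3:12
  c7: stall  regs: r0:Mul1,r1:Mul2,r2:3,r3:12
  c8: stall  regs: r0:Mul1,r1:Mul2,r2:3,r3:12
  c9: stall  regs: r0:Mul1,r1:Mul2,r2:3,r3:12
  c10: stall  regs: r0:Mul1,r1:Mul2,r2:3,r3:12
  c11: CDB Mul2=648; issue MUL r2<-Mul2  regs: r0:Mul1,r1:648,r2:Mul2,r3:12
  c12: issue SUB r3<-Add1  regs: r0:Mul1,r1:648,r2:Mul2,r3:Add1
  c13: issue ADD r0<-Add2  regs: r0:Add2,r1:648,r2:Mul2,r3:Add1
  c14: stall  regs: r0:Add2,r1:648,r2:Mul2,r3:Add1
  c15: CDB Add2=1296; stall  regs: r0:1296,r1:648,r2:Mul2,r3:Add1
  c16: CDB Mul1=1944; issue MUL r0<-Mul1  regs: r0:Mul1,r1:648,r2:Mul2,r3:Add1
  c17: issue ADD r0<-Add2  regs: r0:Add2,r1:648,r2:Mul2,r3:Add1
  c18: issue SUB r1<-Add3  regs: r0:Add2,r1:Add3,r2:Mul2,r3:Add1
  c19: -  regs: r0:Add2,r1:Add3,r2:Mul2,r3:Add1
  c20: -  regs: r0:Add2,r1:Add3,r2:Mul2,r3:Add1
  c21: CDB Mul2=5832  regs: r0:Add2,r1:Add3,r2:5832,r3:Add1
  c22: -  regs: r0:Add2,r1:Add3,r2:5832,r3:Add1
  c23: CDB Add1=5820  regs: r0:Add2,r1:Add3,r2:5832,r3:5820
  c24: -  regs: r0:Add2,r1:Add3,r2:5832,r3:5820
  c25: -  regs: r0:Add2,r1:Add3,r2:5832,r3:5820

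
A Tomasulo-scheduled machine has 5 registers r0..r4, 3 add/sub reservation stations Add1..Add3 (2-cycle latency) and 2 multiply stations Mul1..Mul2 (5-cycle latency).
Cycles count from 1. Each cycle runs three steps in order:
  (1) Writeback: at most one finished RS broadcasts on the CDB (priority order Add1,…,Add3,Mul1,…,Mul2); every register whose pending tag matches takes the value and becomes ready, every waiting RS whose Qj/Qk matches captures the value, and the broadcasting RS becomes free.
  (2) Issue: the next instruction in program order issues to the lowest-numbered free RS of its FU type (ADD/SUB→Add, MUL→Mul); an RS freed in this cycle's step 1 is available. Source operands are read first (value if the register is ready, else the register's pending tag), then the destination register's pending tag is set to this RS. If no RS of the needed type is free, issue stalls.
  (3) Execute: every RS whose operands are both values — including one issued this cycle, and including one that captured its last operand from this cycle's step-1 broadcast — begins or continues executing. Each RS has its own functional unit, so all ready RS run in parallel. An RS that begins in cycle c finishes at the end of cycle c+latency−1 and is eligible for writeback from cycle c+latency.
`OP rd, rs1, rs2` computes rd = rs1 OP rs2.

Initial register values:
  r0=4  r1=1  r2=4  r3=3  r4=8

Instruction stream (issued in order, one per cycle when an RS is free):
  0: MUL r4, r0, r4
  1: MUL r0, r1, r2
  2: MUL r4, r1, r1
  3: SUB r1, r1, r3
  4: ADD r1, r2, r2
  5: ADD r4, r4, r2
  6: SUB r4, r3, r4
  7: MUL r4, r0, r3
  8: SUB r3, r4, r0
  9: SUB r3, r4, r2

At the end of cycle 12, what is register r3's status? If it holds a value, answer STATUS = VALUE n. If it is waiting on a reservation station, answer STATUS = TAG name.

STATUS = TAG Add3

  c1: issue MUL r4<-Mul1  regs: r0:4,r1:1,r2:4,r3:3,r4:Mul1
  c2: issue MUL r0<-Mul2  regs: r0:Mul2,r1:1,r2:4,r3:3,r4:Mul1
  c3: stall  regs: r0:Mul2,r1:1,r2:4,r3:3,r4:Mul1
  c4: stall  regs: r0:Mul2,r1:1,r2:4,r3:3,r4:Mul1
  c5: stall  regs: r0:Mul2,r1:1,r2:4,r3:3,r4:Mul1
  c6: CDB Mul1=32; issue MUL r4<-Mul1  regs: r0:Mul2,r1:1,r2:4,r3:3,r4:Mul1
  c7: CDB Mul2=4; issue SUB r1<-Add1  regs: r0:4,r1:Add1,r2:4,r3:3,r4:Mul1
  c8: issue ADD r1<-Add2  regs: r0:4,r1:Add2,r2:4,r3:3,r4:Mul1
  c9: CDB Add1=-2; issue ADD r4<-Add1  regs: r0:4,r1:Add2,r2:4,r3:3,r4:Add1
  c10: CDB Add2=8; issue SUB r4<-Add2  regs: r0:4,r1:8,r2:4,r3:3,r4:Add2
  c11: CDB Mul1=1; issue MUL r4<-Mul1  regs: r0:4,r1:8,r2:4,r3:3,r4:Mul1
  c12: issue SUB r3<-Add3  regs: r0:4,r1:8,r2:4,r3:Add3,r4:Mul1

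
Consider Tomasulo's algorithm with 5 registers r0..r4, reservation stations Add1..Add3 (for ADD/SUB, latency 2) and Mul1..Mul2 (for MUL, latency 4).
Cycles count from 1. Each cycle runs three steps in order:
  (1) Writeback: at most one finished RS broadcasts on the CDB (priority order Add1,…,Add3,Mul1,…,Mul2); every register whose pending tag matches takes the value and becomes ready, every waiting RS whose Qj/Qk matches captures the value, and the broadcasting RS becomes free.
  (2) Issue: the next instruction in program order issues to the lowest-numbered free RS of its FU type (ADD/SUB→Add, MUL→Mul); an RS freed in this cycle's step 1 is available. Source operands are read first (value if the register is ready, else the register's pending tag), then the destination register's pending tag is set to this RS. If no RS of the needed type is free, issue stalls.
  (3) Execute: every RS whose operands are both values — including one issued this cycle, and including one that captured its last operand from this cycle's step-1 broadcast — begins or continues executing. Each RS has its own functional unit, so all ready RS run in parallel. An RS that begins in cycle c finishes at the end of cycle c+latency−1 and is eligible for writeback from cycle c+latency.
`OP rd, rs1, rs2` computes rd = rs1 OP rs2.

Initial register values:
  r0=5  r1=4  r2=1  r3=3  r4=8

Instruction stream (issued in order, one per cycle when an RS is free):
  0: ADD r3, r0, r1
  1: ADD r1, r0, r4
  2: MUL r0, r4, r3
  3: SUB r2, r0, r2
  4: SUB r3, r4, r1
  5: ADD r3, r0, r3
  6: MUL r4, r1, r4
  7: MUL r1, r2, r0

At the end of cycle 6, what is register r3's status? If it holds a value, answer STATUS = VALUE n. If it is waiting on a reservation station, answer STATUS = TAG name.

STATUS = TAG Add3

  c1: issue ADD r3<-Add1  regs: r0:5,r1:4,r2:1,r3:Add1,r4:8
  c2: issue ADD r1<-Add2  regs: r0:5,r1:Add2,r2:1,r3:Add1,r4:8
  c3: CDB Add1=9; issue MUL r0<-Mul1  regs: r0:Mul1,r1:Add2,r2:1,r3:9,r4:8
  c4: CDB Add2=13; issue SUB r2<-Add1  regs: r0:Mul1,r1:13,r2:Add1,r3:9,r4:8
  c5: issue SUB r3<-Add2  regs: r0:Mul1,r1:13,r2:Add1,r3:Add2,r4:8
  c6: issue ADD r3<-Add3  regs: r0:Mul1,r1:13,r2:Add1,r3:Add3,r4:8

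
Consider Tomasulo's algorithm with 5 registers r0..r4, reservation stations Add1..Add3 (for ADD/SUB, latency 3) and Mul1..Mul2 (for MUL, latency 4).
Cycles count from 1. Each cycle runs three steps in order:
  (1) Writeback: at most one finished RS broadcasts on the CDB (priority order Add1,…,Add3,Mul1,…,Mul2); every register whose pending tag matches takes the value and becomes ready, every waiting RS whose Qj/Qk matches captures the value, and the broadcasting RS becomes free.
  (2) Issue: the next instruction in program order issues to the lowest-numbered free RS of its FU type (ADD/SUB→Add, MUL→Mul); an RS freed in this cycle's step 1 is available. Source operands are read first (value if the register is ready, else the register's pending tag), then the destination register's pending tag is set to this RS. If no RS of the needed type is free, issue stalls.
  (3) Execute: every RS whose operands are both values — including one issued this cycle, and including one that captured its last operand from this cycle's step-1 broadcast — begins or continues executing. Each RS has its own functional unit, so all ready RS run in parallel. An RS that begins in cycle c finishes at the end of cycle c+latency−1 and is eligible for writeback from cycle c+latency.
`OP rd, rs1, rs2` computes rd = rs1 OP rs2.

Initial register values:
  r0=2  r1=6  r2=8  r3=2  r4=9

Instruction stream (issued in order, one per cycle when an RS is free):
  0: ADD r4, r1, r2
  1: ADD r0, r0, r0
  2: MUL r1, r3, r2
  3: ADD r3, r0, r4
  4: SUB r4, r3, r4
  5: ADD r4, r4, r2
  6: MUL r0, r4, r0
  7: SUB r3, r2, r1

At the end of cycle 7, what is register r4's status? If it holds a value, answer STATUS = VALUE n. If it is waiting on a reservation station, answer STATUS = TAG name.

STATUS = TAG Add3

cycle 1: issue ADD r4<-Add1 // r0:2,r1:6,r2:8,r3:2,r4:Add1
cycle 2: issue ADD r0<-Add2 // r0:Add2,r1:6,r2:8,r3:2,r4:Add1
cycle 3: issue MUL r1<-Mul1 // r0:Add2,r1:Mul1,r2:8,r3:2,r4:Add1
cycle 4: CDB Add1=14; issue ADD r3<-Add1 // r0:Add2,r1:Mul1,r2:8,r3:Add1,r4:14
cycle 5: CDB Add2=4; issue SUB r4<-Add2 // r0:4,r1:Mul1,r2:8,r3:Add1,r4:Add2
cycle 6: issue ADD r4<-Add3 // r0:4,r1:Mul1,r2:8,r3:Add1,r4:Add3
cycle 7: CDB Mul1=16; issue MUL r0<-Mul1 // r0:Mul1,r1:16,r2:8,r3:Add1,r4:Add3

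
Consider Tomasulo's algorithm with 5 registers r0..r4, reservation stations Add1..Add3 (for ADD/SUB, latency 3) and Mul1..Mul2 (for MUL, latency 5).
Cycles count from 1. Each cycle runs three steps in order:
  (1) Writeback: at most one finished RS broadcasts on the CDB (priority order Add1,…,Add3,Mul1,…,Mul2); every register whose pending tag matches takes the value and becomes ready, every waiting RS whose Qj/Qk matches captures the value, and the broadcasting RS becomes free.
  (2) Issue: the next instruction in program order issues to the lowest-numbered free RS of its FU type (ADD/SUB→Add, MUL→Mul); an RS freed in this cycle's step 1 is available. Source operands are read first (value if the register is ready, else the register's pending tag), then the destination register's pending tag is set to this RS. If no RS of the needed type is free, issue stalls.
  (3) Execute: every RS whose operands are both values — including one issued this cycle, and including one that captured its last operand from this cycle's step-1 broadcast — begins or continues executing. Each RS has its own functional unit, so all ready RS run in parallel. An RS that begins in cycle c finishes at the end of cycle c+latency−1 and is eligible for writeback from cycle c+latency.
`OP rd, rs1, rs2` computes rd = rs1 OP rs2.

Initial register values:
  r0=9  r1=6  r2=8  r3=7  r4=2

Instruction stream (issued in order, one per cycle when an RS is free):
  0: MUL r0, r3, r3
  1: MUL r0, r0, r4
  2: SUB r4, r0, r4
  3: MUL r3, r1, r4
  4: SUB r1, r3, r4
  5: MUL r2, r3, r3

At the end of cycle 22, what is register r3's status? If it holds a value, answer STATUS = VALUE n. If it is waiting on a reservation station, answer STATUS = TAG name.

cycle 1: issue MUL r0<-Mul1 // r0:Mul1,r1:6,r2:8,r3:7,r4:2
cycle 2: issue MUL r0<-Mul2 // r0:Mul2,r1:6,r2:8,r3:7,r4:2
cycle 3: issue SUB r4<-Add1 // r0:Mul2,r1:6,r2:8,r3:7,r4:Add1
cycle 4: stall // r0:Mul2,r1:6,r2:8,r3:7,r4:Add1
cycle 5: stall // r0:Mul2,r1:6,r2:8,r3:7,r4:Add1
cycle 6: CDB Mul1=49; issue MUL r3<-Mul1 // r0:Mul2,r1:6,r2:8,r3:Mul1,r4:Add1
cycle 7: issue SUB r1<-Add2 // r0:Mul2,r1:Add2,r2:8,r3:Mul1,r4:Add1
cycle 8: stall // r0:Mul2,r1:Add2,r2:8,r3:Mul1,r4:Add1
cycle 9: stall // r0:Mul2,r1:Add2,r2:8,r3:Mul1,r4:Add1
cycle 10: stall // r0:Mul2,r1:Add2,r2:8,r3:Mul1,r4:Add1
cycle 11: CDB Mul2=98; issue MUL r2<-Mul2 // r0:98,r1:Add2,r2:Mul2,r3:Mul1,r4:Add1
cycle 12: - // r0:98,r1:Add2,r2:Mul2,r3:Mul1,r4:Add1
cycle 13: - // r0:98,r1:Add2,r2:Mul2,r3:Mul1,r4:Add1
cycle 14: CDB Add1=96 // r0:98,r1:Add2,r2:Mul2,r3:Mul1,r4:96
cycle 15: - // r0:98,r1:Add2,r2:Mul2,r3:Mul1,r4:96
cycle 16: - // r0:98,r1:Add2,r2:Mul2,r3:Mul1,r4:96
cycle 17: - // r0:98,r1:Add2,r2:Mul2,r3:Mul1,r4:96
cycle 18: - // r0:98,r1:Add2,r2:Mul2,r3:Mul1,r4:96
cycle 19: CDB Mul1=576 // r0:98,r1:Add2,r2:Mul2,r3:576,r4:96
cycle 20: - // r0:98,r1:Add2,r2:Mul2,r3:576,r4:96
cycle 21: - // r0:98,r1:Add2,r2:Mul2,r3:576,r4:96
cycle 22: CDB Add2=480 // r0:98,r1:480,r2:Mul2,r3:576,r4:96

STATUS = VALUE 576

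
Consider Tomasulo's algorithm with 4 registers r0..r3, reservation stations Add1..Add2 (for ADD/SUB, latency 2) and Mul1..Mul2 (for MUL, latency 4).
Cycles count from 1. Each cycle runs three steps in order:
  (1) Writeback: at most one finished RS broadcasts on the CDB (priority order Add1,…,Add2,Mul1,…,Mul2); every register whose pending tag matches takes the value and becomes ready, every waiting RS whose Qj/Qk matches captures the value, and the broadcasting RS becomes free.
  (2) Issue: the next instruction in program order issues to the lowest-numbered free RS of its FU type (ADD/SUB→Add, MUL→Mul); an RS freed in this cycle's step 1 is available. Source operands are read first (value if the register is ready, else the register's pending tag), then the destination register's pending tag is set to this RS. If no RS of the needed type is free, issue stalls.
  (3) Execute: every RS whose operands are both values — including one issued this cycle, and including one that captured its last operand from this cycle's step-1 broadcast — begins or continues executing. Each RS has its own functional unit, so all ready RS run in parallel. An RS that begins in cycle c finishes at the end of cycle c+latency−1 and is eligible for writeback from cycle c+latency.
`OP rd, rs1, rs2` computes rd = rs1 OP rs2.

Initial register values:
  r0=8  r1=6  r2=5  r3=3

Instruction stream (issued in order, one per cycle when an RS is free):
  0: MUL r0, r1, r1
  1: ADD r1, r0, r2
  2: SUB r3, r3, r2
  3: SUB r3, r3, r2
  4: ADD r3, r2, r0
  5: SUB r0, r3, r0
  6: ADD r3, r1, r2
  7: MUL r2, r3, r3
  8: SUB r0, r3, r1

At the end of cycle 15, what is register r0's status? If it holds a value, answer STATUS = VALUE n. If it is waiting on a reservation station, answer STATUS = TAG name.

STATUS = VALUE 5

c1: issue MUL r0<-Mul1 | r0:Mul1,r1:6,r2:5,r3:3
c2: issue ADD r1<-Add1 | r0:Mul1,r1:Add1,r2:5,r3:3
c3: issue SUB r3<-Add2 | r0:Mul1,r1:Add1,r2:5,r3:Add2
c4: stall | r0:Mul1,r1:Add1,r2:5,r3:Add2
c5: CDB Add2=-2; issue SUB r3<-Add2 | r0:Mul1,r1:Add1,r2:5,r3:Add2
c6: CDB Mul1=36; stall | r0:36,r1:Add1,r2:5,r3:Add2
c7: CDB Add2=-7; issue ADD r3<-Add2 | r0:36,r1:Add1,r2:5,r3:Add2
c8: CDB Add1=41; issue SUB r0<-Add1 | r0:Add1,r1:41,r2:5,r3:Add2
c9: CDB Add2=41; issue ADD r3<-Add2 | r0:Add1,r1:41,r2:5,r3:Add2
c10: issue MUL r2<-Mul1 | r0:Add1,r1:41,r2:Mul1,r3:Add2
c11: CDB Add1=5; issue SUB r0<-Add1 | r0:Add1,r1:41,r2:Mul1,r3:Add2
c12: CDB Add2=46 | r0:Add1,r1:41,r2:Mul1,r3:46
c13: - | r0:Add1,r1:41,r2:Mul1,r3:46
c14: CDB Add1=5 | r0:5,r1:41,r2:Mul1,r3:46
c15: - | r0:5,r1:41,r2:Mul1,r3:46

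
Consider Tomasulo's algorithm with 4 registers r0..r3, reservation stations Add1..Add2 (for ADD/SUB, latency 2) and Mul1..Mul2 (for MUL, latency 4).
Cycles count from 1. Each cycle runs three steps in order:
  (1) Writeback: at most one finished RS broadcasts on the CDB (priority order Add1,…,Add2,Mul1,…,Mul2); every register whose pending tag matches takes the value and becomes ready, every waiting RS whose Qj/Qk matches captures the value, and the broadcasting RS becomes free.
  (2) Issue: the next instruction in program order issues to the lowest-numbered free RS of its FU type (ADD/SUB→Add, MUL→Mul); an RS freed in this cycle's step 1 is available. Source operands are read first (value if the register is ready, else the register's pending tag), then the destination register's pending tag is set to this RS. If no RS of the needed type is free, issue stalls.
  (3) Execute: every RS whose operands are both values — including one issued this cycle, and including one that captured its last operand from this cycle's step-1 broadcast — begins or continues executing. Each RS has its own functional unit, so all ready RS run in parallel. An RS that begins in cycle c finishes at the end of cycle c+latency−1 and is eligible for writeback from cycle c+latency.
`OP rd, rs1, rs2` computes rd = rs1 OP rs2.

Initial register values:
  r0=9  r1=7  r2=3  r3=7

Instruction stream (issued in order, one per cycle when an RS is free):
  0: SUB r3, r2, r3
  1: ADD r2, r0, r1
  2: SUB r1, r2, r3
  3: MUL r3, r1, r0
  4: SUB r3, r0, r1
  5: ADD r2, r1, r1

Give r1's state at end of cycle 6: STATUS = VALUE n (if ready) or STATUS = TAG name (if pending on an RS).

STATUS = VALUE 20

  c1: issue SUB r3<-Add1  regs: r0:9,r1:7,r2:3,r3:Add1
  c2: issue ADD r2<-Add2  regs: r0:9,r1:7,r2:Add2,r3:Add1
  c3: CDB Add1=-4; issue SUB r1<-Add1  regs: r0:9,r1:Add1,r2:Add2,r3:-4
  c4: CDB Add2=16; issue MUL r3<-Mul1  regs: r0:9,r1:Add1,r2:16,r3:Mul1
  c5: issue SUB r3<-Add2  regs: r0:9,r1:Add1,r2:16,r3:Add2
  c6: CDB Add1=20; issue ADD r2<-Add1  regs: r0:9,r1:20,r2:Add1,r3:Add2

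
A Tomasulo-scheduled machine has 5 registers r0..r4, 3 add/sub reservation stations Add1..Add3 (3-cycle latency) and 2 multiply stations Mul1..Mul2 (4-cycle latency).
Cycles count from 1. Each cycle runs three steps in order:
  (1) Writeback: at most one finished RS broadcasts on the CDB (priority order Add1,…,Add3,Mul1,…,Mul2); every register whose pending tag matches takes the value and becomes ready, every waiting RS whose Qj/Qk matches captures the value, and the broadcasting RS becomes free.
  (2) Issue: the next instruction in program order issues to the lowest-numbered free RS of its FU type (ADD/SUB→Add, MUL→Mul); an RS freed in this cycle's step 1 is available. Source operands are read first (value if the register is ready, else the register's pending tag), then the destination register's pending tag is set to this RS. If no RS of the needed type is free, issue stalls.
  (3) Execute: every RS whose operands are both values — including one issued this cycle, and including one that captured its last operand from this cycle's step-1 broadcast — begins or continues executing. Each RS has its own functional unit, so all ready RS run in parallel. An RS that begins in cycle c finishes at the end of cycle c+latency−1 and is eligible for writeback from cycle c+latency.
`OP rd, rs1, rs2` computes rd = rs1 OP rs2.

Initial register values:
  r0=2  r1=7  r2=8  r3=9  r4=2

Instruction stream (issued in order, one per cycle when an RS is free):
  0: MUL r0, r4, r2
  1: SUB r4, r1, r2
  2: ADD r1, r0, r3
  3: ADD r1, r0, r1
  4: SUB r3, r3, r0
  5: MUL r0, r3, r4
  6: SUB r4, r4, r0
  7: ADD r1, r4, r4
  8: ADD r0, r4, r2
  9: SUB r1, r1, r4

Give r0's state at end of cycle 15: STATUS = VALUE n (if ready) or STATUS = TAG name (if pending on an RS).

c1: issue MUL r0<-Mul1 | r0:Mul1,r1:7,r2:8,r3:9,r4:2
c2: issue SUB r4<-Add1 | r0:Mul1,r1:7,r2:8,r3:9,r4:Add1
c3: issue ADD r1<-Add2 | r0:Mul1,r1:Add2,r2:8,r3:9,r4:Add1
c4: issue ADD r1<-Add3 | r0:Mul1,r1:Add3,r2:8,r3:9,r4:Add1
c5: CDB Add1=-1; issue SUB r3<-Add1 | r0:Mul1,r1:Add3,r2:8,r3:Add1,r4:-1
c6: CDB Mul1=16; issue MUL r0<-Mul1 | r0:Mul1,r1:Add3,r2:8,r3:Add1,r4:-1
c7: stall | r0:Mul1,r1:Add3,r2:8,r3:Add1,r4:-1
c8: stall | r0:Mul1,r1:Add3,r2:8,r3:Add1,r4:-1
c9: CDB Add1=-7; issue SUB r4<-Add1 | r0:Mul1,r1:Add3,r2:8,r3:-7,r4:Add1
c10: CDB Add2=25; issue ADD r1<-Add2 | r0:Mul1,r1:Add2,r2:8,r3:-7,r4:Add1
c11: stall | r0:Mul1,r1:Add2,r2:8,r3:-7,r4:Add1
c12: stall | r0:Mul1,r1:Add2,r2:8,r3:-7,r4:Add1
c13: CDB Add3=41; issue ADD r0<-Add3 | r0:Add3,r1:Add2,r2:8,r3:-7,r4:Add1
c14: CDB Mul1=7; stall | r0:Add3,r1:Add2,r2:8,r3:-7,r4:Add1
c15: stall | r0:Add3,r1:Add2,r2:8,r3:-7,r4:Add1

STATUS = TAG Add3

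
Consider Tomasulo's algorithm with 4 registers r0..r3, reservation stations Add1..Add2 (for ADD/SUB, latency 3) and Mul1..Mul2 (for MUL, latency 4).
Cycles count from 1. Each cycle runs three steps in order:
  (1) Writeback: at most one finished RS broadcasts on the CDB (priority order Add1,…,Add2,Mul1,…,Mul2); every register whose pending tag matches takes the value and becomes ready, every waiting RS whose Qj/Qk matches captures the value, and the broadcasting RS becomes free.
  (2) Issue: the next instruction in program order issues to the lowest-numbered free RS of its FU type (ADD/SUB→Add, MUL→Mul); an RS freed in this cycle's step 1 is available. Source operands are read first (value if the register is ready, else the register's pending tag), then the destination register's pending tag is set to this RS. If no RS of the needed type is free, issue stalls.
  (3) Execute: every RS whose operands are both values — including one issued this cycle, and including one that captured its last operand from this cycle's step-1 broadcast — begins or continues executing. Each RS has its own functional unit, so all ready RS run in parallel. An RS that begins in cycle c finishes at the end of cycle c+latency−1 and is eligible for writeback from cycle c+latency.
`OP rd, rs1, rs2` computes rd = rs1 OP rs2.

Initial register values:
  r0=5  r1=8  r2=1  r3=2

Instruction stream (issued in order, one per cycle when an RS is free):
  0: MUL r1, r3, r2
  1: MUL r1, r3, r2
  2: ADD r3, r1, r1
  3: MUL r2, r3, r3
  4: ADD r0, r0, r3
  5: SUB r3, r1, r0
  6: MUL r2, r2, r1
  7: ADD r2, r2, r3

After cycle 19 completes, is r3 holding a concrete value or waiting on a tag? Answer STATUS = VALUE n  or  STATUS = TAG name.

STATUS = VALUE -7

  c1: issue MUL r1<-Mul1  regs: r0:5,r1:Mul1,r2:1,r3:2
  c2: issue MUL r1<-Mul2  regs: r0:5,r1:Mul2,r2:1,r3:2
  c3: issue ADD r3<-Add1  regs: r0:5,r1:Mul2,r2:1,r3:Add1
  c4: stall  regs: r0:5,r1:Mul2,r2:1,r3:Add1
  c5: CDB Mul1=2; issue MUL r2<-Mul1  regs: r0:5,r1:Mul2,r2:Mul1,r3:Add1
  c6: CDB Mul2=2; issue ADD r0<-Add2  regs: r0:Add2,r1:2,r2:Mul1,r3:Add1
  c7: stall  regs: r0:Add2,r1:2,r2:Mul1,r3:Add1
  c8: stall  regs: r0:Add2,r1:2,r2:Mul1,r3:Add1
  c9: CDB Add1=4; issue SUB r3<-Add1  regs: r0:Add2,r1:2,r2:Mul1,r3:Add1
  c10: issue MUL r2<-Mul2  regs: r0:Add2,r1:2,r2:Mul2,r3:Add1
  c11: stall  regs: r0:Add2,r1:2,r2:Mul2,r3:Add1
  c12: CDB Add2=9; issue ADD r2<-Add2  regs: r0:9,r1:2,r2:Add2,r3:Add1
  c13: CDB Mul1=16  regs: r0:9,r1:2,r2:Add2,r3:Add1
  c14: -  regs: r0:9,r1:2,r2:Add2,r3:Add1
  c15: CDB Add1=-7  regs: r0:9,r1:2,r2:Add2,r3:-7
  c16: -  regs: r0:9,r1:2,r2:Add2,r3:-7
  c17: CDB Mul2=32  regs: r0:9,r1:2,r2:Add2,r3:-7
  c18: -  regs: r0:9,r1:2,r2:Add2,r3:-7
  c19: -  regs: r0:9,r1:2,r2:Add2,r3:-7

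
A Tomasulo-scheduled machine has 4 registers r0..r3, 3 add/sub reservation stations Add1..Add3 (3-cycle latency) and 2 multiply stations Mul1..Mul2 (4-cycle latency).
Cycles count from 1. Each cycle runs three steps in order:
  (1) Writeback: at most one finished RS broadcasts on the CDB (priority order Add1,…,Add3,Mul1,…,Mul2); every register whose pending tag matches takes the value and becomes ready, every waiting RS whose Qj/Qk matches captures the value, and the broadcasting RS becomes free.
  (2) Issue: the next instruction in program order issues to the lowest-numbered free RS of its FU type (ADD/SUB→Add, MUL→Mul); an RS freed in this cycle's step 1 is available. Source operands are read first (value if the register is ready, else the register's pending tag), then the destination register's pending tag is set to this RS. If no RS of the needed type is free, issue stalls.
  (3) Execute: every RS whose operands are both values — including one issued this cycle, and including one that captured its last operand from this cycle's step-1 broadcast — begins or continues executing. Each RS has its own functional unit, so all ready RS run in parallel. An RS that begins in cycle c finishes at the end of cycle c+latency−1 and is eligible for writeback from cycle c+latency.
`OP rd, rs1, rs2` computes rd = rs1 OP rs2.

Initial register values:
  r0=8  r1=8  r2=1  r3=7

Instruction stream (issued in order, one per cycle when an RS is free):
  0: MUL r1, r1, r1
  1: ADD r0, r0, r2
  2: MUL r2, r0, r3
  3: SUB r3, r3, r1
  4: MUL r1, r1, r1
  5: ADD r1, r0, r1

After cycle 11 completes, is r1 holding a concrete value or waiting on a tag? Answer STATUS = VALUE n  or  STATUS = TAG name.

STATUS = TAG Add1

c1: issue MUL r1<-Mul1 | r0:8,r1:Mul1,r2:1,r3:7
c2: issue ADD r0<-Add1 | r0:Add1,r1:Mul1,r2:1,r3:7
c3: issue MUL r2<-Mul2 | r0:Add1,r1:Mul1,r2:Mul2,r3:7
c4: issue SUB r3<-Add2 | r0:Add1,r1:Mul1,r2:Mul2,r3:Add2
c5: CDB Add1=9; stall | r0:9,r1:Mul1,r2:Mul2,r3:Add2
c6: CDB Mul1=64; issue MUL r1<-Mul1 | r0:9,r1:Mul1,r2:Mul2,r3:Add2
c7: issue ADD r1<-Add1 | r0:9,r1:Add1,r2:Mul2,r3:Add2
c8: - | r0:9,r1:Add1,r2:Mul2,r3:Add2
c9: CDB Add2=-57 | r0:9,r1:Add1,r2:Mul2,r3:-57
c10: CDB Mul1=4096 | r0:9,r1:Add1,r2:Mul2,r3:-57
c11: CDB Mul2=63 | r0:9,r1:Add1,r2:63,r3:-57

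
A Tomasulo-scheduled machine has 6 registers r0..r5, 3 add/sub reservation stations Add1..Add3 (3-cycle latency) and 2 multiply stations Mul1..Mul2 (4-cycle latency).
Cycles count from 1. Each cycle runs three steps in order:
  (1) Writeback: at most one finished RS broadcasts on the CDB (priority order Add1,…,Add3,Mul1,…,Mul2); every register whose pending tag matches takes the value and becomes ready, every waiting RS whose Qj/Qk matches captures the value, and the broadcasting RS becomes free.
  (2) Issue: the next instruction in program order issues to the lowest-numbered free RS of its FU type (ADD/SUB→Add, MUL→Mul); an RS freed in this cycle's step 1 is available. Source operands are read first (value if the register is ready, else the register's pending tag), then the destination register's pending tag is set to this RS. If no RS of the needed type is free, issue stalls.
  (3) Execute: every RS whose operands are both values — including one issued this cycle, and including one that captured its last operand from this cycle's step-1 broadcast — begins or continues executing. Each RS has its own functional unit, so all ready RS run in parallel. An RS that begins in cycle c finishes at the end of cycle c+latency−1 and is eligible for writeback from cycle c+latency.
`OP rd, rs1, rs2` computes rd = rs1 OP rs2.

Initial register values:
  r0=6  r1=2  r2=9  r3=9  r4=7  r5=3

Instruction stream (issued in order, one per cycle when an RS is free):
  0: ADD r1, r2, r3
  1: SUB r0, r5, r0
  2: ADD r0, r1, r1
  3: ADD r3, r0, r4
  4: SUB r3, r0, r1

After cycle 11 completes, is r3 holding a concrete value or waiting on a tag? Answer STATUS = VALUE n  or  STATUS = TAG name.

STATUS = VALUE 18

  c1: issue ADD r1<-Add1  regs: r0:6,r1:Add1,r2:9,r3:9,r4:7,r5:3
  c2: issue SUB r0<-Add2  regs: r0:Add2,r1:Add1,r2:9,r3:9,r4:7,r5:3
  c3: issue ADD r0<-Add3  regs: r0:Add3,r1:Add1,r2:9,r3:9,r4:7,r5:3
  c4: CDB Add1=18; issue ADD r3<-Add1  regs: r0:Add3,r1:18,r2:9,r3:Add1,r4:7,r5:3
  c5: CDB Add2=-3; issue SUB r3<-Add2  regs: r0:Add3,r1:18,r2:9,r3:Add2,r4:7,r5:3
  c6: -  regs: r0:Add3,r1:18,r2:9,r3:Add2,r4:7,r5:3
  c7: CDB Add3=36  regs: r0:36,r1:18,r2:9,r3:Add2,r4:7,r5:3
  c8: -  regs: r0:36,r1:18,r2:9,r3:Add2,r4:7,r5:3
  c9: -  regs: r0:36,r1:18,r2:9,r3:Add2,r4:7,r5:3
  c10: CDB Add1=43  regs: r0:36,r1:18,r2:9,r3:Add2,r4:7,r5:3
  c11: CDB Add2=18  regs: r0:36,r1:18,r2:9,r3:18,r4:7,r5:3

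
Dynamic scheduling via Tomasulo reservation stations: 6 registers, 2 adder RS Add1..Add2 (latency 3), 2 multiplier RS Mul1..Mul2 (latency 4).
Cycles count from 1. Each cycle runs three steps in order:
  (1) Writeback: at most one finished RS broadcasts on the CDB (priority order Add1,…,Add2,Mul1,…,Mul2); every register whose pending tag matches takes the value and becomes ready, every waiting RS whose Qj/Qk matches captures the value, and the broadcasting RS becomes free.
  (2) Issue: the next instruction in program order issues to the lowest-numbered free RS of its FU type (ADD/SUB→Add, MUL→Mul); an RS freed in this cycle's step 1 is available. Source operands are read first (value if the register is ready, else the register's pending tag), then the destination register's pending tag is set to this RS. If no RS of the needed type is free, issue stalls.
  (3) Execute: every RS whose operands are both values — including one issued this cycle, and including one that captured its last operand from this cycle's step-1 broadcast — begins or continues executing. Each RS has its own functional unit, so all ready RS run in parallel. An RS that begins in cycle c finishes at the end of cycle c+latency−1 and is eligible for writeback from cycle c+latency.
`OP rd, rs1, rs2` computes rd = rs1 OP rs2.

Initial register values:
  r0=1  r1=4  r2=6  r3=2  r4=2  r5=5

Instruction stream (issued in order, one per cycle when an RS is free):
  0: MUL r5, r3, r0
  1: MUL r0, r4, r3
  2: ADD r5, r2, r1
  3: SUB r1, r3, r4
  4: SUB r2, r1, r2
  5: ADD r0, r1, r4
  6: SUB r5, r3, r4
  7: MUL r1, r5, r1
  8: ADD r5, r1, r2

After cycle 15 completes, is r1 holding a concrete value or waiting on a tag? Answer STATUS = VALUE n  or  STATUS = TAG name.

STATUS = TAG Mul1

cycle 1: issue MUL r5<-Mul1 // r0:1,r1:4,r2:6,r3:2,r4:2,r5:Mul1
cycle 2: issue MUL r0<-Mul2 // r0:Mul2,r1:4,r2:6,r3:2,r4:2,r5:Mul1
cycle 3: issue ADD r5<-Add1 // r0:Mul2,r1:4,r2:6,r3:2,r4:2,r5:Add1
cycle 4: issue SUB r1<-Add2 // r0:Mul2,r1:Add2,r2:6,r3:2,r4:2,r5:Add1
cycle 5: CDB Mul1=2; stall // r0:Mul2,r1:Add2,r2:6,r3:2,r4:2,r5:Add1
cycle 6: CDB Add1=10; issue SUB r2<-Add1 // r0:Mul2,r1:Add2,r2:Add1,r3:2,r4:2,r5:10
cycle 7: CDB Add2=0; issue ADD r0<-Add2 // r0:Add2,r1:0,r2:Add1,r3:2,r4:2,r5:10
cycle 8: CDB Mul2=4; stall // r0:Add2,r1:0,r2:Add1,r3:2,r4:2,r5:10
cycle 9: stall // r0:Add2,r1:0,r2:Add1,r3:2,r4:2,r5:10
cycle 10: CDB Add1=-6; issue SUB r5<-Add1 // r0:Add2,r1:0,r2:-6,r3:2,r4:2,r5:Add1
cycle 11: CDB Add2=2; issue MUL r1<-Mul1 // r0:2,r1:Mul1,r2:-6,r3:2,r4:2,r5:Add1
cycle 12: issue ADD r5<-Add2 // r0:2,r1:Mul1,r2:-6,r3:2,r4:2,r5:Add2
cycle 13: CDB Add1=0 // r0:2,r1:Mul1,r2:-6,r3:2,r4:2,r5:Add2
cycle 14: - // r0:2,r1:Mul1,r2:-6,r3:2,r4:2,r5:Add2
cycle 15: - // r0:2,r1:Mul1,r2:-6,r3:2,r4:2,r5:Add2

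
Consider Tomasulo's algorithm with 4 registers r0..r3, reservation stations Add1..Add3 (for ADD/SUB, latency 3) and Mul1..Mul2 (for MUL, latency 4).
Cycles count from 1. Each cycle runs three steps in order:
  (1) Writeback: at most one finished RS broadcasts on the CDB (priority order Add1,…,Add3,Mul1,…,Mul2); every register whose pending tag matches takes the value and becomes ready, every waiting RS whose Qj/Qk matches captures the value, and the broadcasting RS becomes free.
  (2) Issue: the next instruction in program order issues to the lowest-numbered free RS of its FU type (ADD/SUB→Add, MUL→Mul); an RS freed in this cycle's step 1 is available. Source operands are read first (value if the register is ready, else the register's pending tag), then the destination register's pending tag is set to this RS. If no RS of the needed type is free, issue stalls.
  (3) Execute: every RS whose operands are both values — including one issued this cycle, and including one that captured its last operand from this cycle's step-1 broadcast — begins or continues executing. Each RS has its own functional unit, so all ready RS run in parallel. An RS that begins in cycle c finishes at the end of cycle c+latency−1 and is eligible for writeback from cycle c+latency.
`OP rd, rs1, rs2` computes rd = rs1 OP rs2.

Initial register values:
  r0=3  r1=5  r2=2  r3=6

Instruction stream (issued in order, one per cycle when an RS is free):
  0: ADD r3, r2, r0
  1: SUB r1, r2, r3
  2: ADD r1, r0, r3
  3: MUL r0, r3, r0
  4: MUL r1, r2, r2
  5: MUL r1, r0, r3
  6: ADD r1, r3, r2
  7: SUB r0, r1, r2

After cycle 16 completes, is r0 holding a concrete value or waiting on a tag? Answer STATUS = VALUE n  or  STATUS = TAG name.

STATUS = VALUE 5

c1: issue ADD r3<-Add1 | r0:3,r1:5,r2:2,r3:Add1
c2: issue SUB r1<-Add2 | r0:3,r1:Add2,r2:2,r3:Add1
c3: issue ADD r1<-Add3 | r0:3,r1:Add3,r2:2,r3:Add1
c4: CDB Add1=5; issue MUL r0<-Mul1 | r0:Mul1,r1:Add3,r2:2,r3:5
c5: issue MUL r1<-Mul2 | r0:Mul1,r1:Mul2,r2:2,r3:5
c6: stall | r0:Mul1,r1:Mul2,r2:2,r3:5
c7: CDB Add2=-3; stall | r0:Mul1,r1:Mul2,r2:2,r3:5
c8: CDB Add3=8; stall | r0:Mul1,r1:Mul2,r2:2,r3:5
c9: CDB Mul1=15; issue MUL r1<-Mul1 | r0:15,r1:Mul1,r2:2,r3:5
c10: CDB Mul2=4; issue ADD r1<-Add1 | r0:15,r1:Add1,r2:2,r3:5
c11: issue SUB r0<-Add2 | r0:Add2,r1:Add1,r2:2,r3:5
c12: - | r0:Add2,r1:Add1,r2:2,r3:5
c13: CDB Add1=7 | r0:Add2,r1:7,r2:2,r3:5
c14: CDB Mul1=75 | r0:Add2,r1:7,r2:2,r3:5
c15: - | r0:Add2,r1:7,r2:2,r3:5
c16: CDB Add2=5 | r0:5,r1:7,r2:2,r3:5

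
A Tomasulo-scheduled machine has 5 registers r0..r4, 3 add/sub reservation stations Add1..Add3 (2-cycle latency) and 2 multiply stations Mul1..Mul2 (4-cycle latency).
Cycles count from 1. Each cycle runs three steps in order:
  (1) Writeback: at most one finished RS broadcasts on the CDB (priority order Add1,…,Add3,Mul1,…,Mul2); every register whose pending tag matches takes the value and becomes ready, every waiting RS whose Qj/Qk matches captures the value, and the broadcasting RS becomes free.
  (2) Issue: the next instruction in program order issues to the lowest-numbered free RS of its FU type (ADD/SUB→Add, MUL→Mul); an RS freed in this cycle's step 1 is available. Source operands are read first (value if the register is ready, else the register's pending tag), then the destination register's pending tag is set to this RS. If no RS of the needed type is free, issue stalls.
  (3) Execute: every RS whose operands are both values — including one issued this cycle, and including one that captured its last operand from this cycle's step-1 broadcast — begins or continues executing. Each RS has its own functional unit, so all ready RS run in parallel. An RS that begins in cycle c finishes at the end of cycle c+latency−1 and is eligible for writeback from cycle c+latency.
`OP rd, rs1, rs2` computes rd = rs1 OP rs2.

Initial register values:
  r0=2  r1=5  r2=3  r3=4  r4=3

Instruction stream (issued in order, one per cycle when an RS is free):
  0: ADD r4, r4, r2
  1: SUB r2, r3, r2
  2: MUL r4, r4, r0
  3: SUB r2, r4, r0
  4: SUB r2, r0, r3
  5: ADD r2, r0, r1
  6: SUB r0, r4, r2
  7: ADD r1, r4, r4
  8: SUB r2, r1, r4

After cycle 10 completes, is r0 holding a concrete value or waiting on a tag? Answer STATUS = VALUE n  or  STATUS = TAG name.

  c1: issue ADD r4<-Add1  regs: r0:2,r1:5,r2:3,r3:4,r4:Add1
  c2: issue SUB r2<-Add2  regs: r0:2,r1:5,r2:Add2,r3:4,r4:Add1
  c3: CDB Add1=6; issue MUL r4<-Mul1  regs: r0:2,r1:5,r2:Add2,r3:4,r4:Mul1
  c4: CDB Add2=1; issue SUB r2<-Add1  regs: r0:2,r1:5,r2:Add1,r3:4,r4:Mul1
  c5: issue SUB r2<-Add2  regs: r0:2,r1:5,r2:Add2,r3:4,r4:Mul1
  c6: issue ADD r2<-Add3  regs: r0:2,r1:5,r2:Add3,r3:4,r4:Mul1
  c7: CDB Add2=-2; issue SUB r0<-Add2  regs: r0:Add2,r1:5,r2:Add3,r3:4,r4:Mul1
  c8: CDB Add3=7; issue ADD r1<-Add3  regs: r0:Add2,r1:Add3,r2:7,r3:4,r4:Mul1
  c9: CDB Mul1=12; stall  regs: r0:Add2,r1:Add3,r2:7,r3:4,r4:12
  c10: stall  regs: r0:Add2,r1:Add3,r2:7,r3:4,r4:12

STATUS = TAG Add2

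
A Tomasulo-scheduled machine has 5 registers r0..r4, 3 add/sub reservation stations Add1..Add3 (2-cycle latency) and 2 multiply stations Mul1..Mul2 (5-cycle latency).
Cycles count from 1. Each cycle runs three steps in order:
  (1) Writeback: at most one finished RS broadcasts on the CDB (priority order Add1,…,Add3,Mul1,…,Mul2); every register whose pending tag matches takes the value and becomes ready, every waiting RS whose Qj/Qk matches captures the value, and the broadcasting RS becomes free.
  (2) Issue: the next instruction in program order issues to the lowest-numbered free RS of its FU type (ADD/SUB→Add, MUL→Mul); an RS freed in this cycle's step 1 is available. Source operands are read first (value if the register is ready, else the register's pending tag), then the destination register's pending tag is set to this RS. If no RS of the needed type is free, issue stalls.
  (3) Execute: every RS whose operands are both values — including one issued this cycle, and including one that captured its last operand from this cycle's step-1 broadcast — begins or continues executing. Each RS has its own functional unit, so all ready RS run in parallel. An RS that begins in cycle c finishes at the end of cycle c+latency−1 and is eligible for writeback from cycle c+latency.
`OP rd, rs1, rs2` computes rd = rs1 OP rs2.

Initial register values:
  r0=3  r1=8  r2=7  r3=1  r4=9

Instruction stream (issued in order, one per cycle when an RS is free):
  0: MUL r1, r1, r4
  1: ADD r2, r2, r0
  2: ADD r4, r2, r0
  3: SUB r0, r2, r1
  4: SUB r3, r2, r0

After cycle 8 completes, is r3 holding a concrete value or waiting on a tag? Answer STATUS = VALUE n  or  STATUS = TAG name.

STATUS = TAG Add3

  c1: issue MUL r1<-Mul1  regs: r0:3,r1:Mul1,r2:7,r3:1,r4:9
  c2: issue ADD r2<-Add1  regs: r0:3,r1:Mul1,r2:Add1,r3:1,r4:9
  c3: issue ADD r4<-Add2  regs: r0:3,r1:Mul1,r2:Add1,r3:1,r4:Add2
  c4: CDB Add1=10; issue SUB r0<-Add1  regs: r0:Add1,r1:Mul1,r2:10,r3:1,r4:Add2
  c5: issue SUB r3<-Add3  regs: r0:Add1,r1:Mul1,r2:10,r3:Add3,r4:Add2
  c6: CDB Add2=13  regs: r0:Add1,r1:Mul1,r2:10,r3:Add3,r4:13
  c7: CDB Mul1=72  regs: r0:Add1,r1:72,r2:10,r3:Add3,r4:13
  c8: -  regs: r0:Add1,r1:72,r2:10,r3:Add3,r4:13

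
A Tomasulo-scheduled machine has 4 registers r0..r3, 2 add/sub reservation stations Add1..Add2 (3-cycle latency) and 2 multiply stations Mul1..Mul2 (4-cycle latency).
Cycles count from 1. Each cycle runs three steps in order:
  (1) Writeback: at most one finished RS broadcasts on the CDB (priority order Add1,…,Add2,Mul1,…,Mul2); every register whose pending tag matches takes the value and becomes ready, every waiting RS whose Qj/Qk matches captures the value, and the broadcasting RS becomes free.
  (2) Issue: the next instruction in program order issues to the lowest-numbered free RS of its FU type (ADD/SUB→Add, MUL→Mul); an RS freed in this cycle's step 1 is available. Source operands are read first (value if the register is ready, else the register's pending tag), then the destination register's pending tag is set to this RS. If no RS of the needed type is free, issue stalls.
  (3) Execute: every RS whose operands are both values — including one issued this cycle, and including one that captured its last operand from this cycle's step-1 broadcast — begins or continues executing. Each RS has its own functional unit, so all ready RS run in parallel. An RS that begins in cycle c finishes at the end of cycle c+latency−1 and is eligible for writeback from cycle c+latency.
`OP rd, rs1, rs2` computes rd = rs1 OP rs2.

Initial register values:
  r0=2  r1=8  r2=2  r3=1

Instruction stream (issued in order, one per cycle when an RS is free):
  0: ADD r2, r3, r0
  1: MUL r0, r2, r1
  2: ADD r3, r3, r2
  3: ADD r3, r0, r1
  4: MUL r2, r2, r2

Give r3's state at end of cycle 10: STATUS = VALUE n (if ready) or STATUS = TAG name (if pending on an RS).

STATUS = TAG Add1

  c1: issue ADD r2<-Add1  regs: r0:2,r1:8,r2:Add1,r3:1
  c2: issue MUL r0<-Mul1  regs: r0:Mul1,r1:8,r2:Add1,r3:1
  c3: issue ADD r3<-Add2  regs: r0:Mul1,r1:8,r2:Add1,r3:Add2
  c4: CDB Add1=3; issue ADD r3<-Add1  regs: r0:Mul1,r1:8,r2:3,r3:Add1
  c5: issue MUL r2<-Mul2  regs: r0:Mul1,r1:8,r2:Mul2,r3:Add1
  c6: -  regs: r0:Mul1,r1:8,r2:Mul2,r3:Add1
  c7: CDB Add2=4  regs: r0:Mul1,r1:8,r2:Mul2,r3:Add1
  c8: CDB Mul1=24  regs: r0:24,r1:8,r2:Mul2,r3:Add1
  c9: CDB Mul2=9  regs: r0:24,r1:8,r2:9,r3:Add1
  c10: -  regs: r0:24,r1:8,r2:9,r3:Add1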